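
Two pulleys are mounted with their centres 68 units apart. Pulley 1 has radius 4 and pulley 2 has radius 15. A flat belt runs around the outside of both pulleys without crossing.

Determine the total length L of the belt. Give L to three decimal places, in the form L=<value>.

L=197.474

open belt: β = asin((r2−r1)/C) = asin(11/68) = 9.3093°
wrap1 = π − 2β = 161.3813°
wrap2 = π + 2β = 198.6187°
tangent length = C·cosβ = 67.1044
L = r1·wrap1 + r2·wrap2 + 2·C·cosβ = 4·2.8166 + 15·3.4665 + 2·67.1044 = 197.4736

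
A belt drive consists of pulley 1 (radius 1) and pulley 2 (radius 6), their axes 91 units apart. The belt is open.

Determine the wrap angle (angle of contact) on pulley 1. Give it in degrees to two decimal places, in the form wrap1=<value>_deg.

wrap1=173.70_deg

open belt: β = asin((r2−r1)/C) = asin(5/91) = 3.1497°
wrap1 = π − 2β = 173.7006°
wrap2 = π + 2β = 186.2994°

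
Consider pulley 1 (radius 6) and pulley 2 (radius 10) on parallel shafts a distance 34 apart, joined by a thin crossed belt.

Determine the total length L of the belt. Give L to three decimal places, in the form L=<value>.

L=125.944

crossed belt: β = asin((r1+r2)/C) = asin(16/34) = 28.0725°
wrap1 = wrap2 = π + 2β = 236.1450°
tangent length = C·cosβ = 30.0000
L = (r1+r2)·wrap + 2·C·cosβ = 16·4.1215 + 2·30.0000 = 125.9441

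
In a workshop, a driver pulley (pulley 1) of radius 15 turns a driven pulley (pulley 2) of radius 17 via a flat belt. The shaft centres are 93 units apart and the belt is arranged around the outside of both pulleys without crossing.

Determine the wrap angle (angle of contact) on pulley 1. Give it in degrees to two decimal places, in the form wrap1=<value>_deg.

open belt: β = asin((r2−r1)/C) = asin(2/93) = 1.2323°
wrap1 = π − 2β = 177.5355°
wrap2 = π + 2β = 182.4645°

wrap1=177.54_deg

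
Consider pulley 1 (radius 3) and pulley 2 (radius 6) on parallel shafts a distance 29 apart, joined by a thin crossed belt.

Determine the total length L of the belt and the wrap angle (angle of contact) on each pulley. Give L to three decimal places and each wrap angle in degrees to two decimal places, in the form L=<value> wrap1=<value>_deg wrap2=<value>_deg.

L=89.091 wrap1=216.16_deg wrap2=216.16_deg

crossed belt: β = asin((r1+r2)/C) = asin(9/29) = 18.0800°
wrap1 = wrap2 = π + 2β = 216.1600°
tangent length = C·cosβ = 27.5681
L = (r1+r2)·wrap + 2·C·cosβ = 9·3.7727 + 2·27.5681 = 89.0905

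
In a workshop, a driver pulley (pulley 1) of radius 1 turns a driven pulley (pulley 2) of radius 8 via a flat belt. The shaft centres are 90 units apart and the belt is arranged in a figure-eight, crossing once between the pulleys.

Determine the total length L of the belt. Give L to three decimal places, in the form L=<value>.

L=209.175

crossed belt: β = asin((r1+r2)/C) = asin(9/90) = 5.7392°
wrap1 = wrap2 = π + 2β = 191.4783°
tangent length = C·cosβ = 89.5489
L = (r1+r2)·wrap + 2·C·cosβ = 9·3.3419 + 2·89.5489 = 209.1751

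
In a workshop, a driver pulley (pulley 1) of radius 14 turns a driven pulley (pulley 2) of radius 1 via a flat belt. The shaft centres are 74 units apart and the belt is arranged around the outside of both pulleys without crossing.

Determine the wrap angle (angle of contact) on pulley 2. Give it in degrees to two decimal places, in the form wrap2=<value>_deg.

open belt: β = asin((r2−r1)/C) = asin(-13/74) = -10.1180°
wrap1 = π − 2β = 200.2360°
wrap2 = π + 2β = 159.7640°

wrap2=159.76_deg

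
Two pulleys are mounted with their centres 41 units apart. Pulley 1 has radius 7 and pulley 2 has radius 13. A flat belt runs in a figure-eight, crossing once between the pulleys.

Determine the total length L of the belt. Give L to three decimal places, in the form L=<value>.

L=154.797

crossed belt: β = asin((r1+r2)/C) = asin(20/41) = 29.1964°
wrap1 = wrap2 = π + 2β = 238.3928°
tangent length = C·cosβ = 35.7911
L = (r1+r2)·wrap + 2·C·cosβ = 20·4.1607 + 2·35.7911 = 154.7969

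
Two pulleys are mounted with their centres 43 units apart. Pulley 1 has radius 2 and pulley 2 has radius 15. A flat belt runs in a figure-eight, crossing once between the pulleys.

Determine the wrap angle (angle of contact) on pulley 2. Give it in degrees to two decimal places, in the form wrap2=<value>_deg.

crossed belt: β = asin((r1+r2)/C) = asin(17/43) = 23.2877°
wrap1 = wrap2 = π + 2β = 226.5755°

wrap2=226.58_deg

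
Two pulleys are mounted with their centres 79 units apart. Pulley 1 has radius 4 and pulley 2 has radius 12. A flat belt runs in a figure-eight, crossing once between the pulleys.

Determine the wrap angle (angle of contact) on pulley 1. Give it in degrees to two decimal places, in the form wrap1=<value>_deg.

crossed belt: β = asin((r1+r2)/C) = asin(16/79) = 11.6850°
wrap1 = wrap2 = π + 2β = 203.3701°

wrap1=203.37_deg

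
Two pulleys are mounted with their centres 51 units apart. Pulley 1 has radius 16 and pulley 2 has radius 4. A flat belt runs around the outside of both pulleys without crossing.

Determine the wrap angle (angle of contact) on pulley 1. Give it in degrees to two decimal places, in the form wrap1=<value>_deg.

open belt: β = asin((r2−r1)/C) = asin(-12/51) = -13.6090°
wrap1 = π − 2β = 207.2179°
wrap2 = π + 2β = 152.7821°

wrap1=207.22_deg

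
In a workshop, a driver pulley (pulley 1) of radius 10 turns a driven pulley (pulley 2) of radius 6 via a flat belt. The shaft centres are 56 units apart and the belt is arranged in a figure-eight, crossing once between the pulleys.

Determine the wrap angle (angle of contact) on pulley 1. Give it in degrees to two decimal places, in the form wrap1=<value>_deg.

crossed belt: β = asin((r1+r2)/C) = asin(16/56) = 16.6015°
wrap1 = wrap2 = π + 2β = 213.2031°

wrap1=213.20_deg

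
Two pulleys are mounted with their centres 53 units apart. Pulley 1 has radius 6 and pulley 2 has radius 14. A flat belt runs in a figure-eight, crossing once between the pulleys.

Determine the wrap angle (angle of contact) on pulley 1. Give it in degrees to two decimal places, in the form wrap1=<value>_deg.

wrap1=224.34_deg

crossed belt: β = asin((r1+r2)/C) = asin(20/53) = 22.1702°
wrap1 = wrap2 = π + 2β = 224.3403°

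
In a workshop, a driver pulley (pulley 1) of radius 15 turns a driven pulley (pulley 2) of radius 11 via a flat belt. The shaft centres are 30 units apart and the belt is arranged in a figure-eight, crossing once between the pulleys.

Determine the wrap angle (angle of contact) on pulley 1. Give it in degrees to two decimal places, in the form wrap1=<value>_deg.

wrap1=300.15_deg

crossed belt: β = asin((r1+r2)/C) = asin(26/30) = 60.0736°
wrap1 = wrap2 = π + 2β = 300.1471°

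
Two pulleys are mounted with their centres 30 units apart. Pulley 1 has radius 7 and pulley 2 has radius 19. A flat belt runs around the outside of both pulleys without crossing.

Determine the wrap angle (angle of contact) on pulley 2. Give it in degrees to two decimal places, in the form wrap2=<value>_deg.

open belt: β = asin((r2−r1)/C) = asin(12/30) = 23.5782°
wrap1 = π − 2β = 132.8436°
wrap2 = π + 2β = 227.1564°

wrap2=227.16_deg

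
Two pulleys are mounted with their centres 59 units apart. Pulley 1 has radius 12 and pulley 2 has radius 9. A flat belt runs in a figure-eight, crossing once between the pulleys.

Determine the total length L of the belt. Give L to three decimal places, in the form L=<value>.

L=191.530

crossed belt: β = asin((r1+r2)/C) = asin(21/59) = 20.8506°
wrap1 = wrap2 = π + 2β = 221.7012°
tangent length = C·cosβ = 55.1362
L = (r1+r2)·wrap + 2·C·cosβ = 21·3.8694 + 2·55.1362 = 191.5301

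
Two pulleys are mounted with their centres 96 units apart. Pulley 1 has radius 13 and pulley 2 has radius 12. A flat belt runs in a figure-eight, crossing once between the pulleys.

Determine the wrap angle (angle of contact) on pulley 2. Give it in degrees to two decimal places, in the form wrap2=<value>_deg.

crossed belt: β = asin((r1+r2)/C) = asin(25/96) = 15.0948°
wrap1 = wrap2 = π + 2β = 210.1896°

wrap2=210.19_deg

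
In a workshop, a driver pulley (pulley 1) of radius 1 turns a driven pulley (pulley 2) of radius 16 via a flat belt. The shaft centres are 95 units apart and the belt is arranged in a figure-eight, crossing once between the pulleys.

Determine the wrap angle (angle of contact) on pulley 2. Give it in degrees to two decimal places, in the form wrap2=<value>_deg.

wrap2=200.62_deg

crossed belt: β = asin((r1+r2)/C) = asin(17/95) = 10.3085°
wrap1 = wrap2 = π + 2β = 200.6169°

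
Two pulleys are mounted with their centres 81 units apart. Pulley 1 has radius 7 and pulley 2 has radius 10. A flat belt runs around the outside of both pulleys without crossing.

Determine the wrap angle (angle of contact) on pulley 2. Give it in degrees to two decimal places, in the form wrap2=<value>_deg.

wrap2=184.25_deg

open belt: β = asin((r2−r1)/C) = asin(3/81) = 2.1226°
wrap1 = π − 2β = 175.7549°
wrap2 = π + 2β = 184.2451°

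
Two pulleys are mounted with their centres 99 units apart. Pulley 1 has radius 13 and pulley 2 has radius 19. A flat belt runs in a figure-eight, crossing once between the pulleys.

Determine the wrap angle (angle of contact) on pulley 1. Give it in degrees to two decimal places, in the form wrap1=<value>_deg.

wrap1=217.72_deg

crossed belt: β = asin((r1+r2)/C) = asin(32/99) = 18.8585°
wrap1 = wrap2 = π + 2β = 217.7170°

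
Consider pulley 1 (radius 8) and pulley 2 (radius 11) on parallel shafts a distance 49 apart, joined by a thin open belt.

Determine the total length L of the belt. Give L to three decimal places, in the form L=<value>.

open belt: β = asin((r2−r1)/C) = asin(3/49) = 3.5101°
wrap1 = π − 2β = 172.9798°
wrap2 = π + 2β = 187.0202°
tangent length = C·cosβ = 48.9081
L = r1·wrap1 + r2·wrap2 + 2·C·cosβ = 8·3.0191 + 11·3.2641 + 2·48.9081 = 157.8740

L=157.874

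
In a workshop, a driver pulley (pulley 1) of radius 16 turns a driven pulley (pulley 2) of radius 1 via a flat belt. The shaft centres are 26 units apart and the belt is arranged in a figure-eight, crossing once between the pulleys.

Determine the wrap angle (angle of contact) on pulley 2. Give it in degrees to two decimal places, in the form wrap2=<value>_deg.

wrap2=261.66_deg

crossed belt: β = asin((r1+r2)/C) = asin(17/26) = 40.8322°
wrap1 = wrap2 = π + 2β = 261.6644°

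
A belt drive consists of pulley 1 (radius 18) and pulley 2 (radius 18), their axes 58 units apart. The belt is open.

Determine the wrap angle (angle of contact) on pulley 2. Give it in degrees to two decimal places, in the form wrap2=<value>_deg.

open belt: β = asin((r2−r1)/C) = asin(0/58) = 0.0000°
wrap1 = π − 2β = 180.0000°
wrap2 = π + 2β = 180.0000°

wrap2=180.00_deg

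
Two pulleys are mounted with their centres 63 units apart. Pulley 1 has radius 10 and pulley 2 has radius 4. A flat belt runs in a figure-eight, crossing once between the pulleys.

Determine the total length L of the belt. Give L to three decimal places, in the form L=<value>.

L=173.106

crossed belt: β = asin((r1+r2)/C) = asin(14/63) = 12.8396°
wrap1 = wrap2 = π + 2β = 205.6792°
tangent length = C·cosβ = 61.4248
L = (r1+r2)·wrap + 2·C·cosβ = 14·3.5898 + 2·61.4248 = 173.1064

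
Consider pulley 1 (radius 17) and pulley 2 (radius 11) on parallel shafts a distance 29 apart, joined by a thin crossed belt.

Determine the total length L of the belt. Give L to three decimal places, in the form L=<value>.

crossed belt: β = asin((r1+r2)/C) = asin(28/29) = 74.9098°
wrap1 = wrap2 = π + 2β = 329.8196°
tangent length = C·cosβ = 7.5498
L = (r1+r2)·wrap + 2·C·cosβ = 28·5.7564 + 2·7.5498 = 176.2799

L=176.280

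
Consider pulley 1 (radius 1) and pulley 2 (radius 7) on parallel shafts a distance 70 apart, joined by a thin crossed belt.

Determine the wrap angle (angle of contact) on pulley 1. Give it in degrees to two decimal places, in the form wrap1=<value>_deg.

wrap1=193.12_deg

crossed belt: β = asin((r1+r2)/C) = asin(8/70) = 6.5624°
wrap1 = wrap2 = π + 2β = 193.1249°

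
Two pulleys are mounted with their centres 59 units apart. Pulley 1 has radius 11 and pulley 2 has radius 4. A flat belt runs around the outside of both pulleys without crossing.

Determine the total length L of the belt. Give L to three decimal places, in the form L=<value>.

L=165.955

open belt: β = asin((r2−r1)/C) = asin(-7/59) = -6.8139°
wrap1 = π − 2β = 193.6277°
wrap2 = π + 2β = 166.3723°
tangent length = C·cosβ = 58.5833
L = r1·wrap1 + r2·wrap2 + 2·C·cosβ = 11·3.3794 + 4·2.9037 + 2·58.5833 = 165.9554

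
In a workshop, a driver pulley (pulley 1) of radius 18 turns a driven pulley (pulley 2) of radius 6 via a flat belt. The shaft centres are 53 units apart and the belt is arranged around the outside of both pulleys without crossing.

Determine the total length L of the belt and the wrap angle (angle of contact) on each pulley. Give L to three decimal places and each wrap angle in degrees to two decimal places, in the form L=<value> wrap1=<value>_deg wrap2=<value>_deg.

L=184.127 wrap1=206.17_deg wrap2=153.83_deg

open belt: β = asin((r2−r1)/C) = asin(-12/53) = -13.0861°
wrap1 = π − 2β = 206.1722°
wrap2 = π + 2β = 153.8278°
tangent length = C·cosβ = 51.6236
L = r1·wrap1 + r2·wrap2 + 2·C·cosβ = 18·3.5984 + 6·2.6848 + 2·51.6236 = 184.1270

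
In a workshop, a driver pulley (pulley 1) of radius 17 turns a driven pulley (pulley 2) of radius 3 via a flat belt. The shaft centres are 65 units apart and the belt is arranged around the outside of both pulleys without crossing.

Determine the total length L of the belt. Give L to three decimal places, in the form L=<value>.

open belt: β = asin((r2−r1)/C) = asin(-14/65) = -12.4381°
wrap1 = π − 2β = 204.8762°
wrap2 = π + 2β = 155.1238°
tangent length = C·cosβ = 63.4744
L = r1·wrap1 + r2·wrap2 + 2·C·cosβ = 17·3.5758 + 3·2.7074 + 2·63.4744 = 195.8591

L=195.859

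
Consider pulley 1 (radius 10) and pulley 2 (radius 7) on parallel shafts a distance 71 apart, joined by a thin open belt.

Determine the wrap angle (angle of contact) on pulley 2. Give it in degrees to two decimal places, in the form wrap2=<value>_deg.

open belt: β = asin((r2−r1)/C) = asin(-3/71) = -2.4217°
wrap1 = π − 2β = 184.8433°
wrap2 = π + 2β = 175.1567°

wrap2=175.16_deg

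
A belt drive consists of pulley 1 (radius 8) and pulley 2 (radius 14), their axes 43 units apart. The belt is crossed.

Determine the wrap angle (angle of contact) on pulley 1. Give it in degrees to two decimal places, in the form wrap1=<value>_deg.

crossed belt: β = asin((r1+r2)/C) = asin(22/43) = 30.7723°
wrap1 = wrap2 = π + 2β = 241.5446°

wrap1=241.54_deg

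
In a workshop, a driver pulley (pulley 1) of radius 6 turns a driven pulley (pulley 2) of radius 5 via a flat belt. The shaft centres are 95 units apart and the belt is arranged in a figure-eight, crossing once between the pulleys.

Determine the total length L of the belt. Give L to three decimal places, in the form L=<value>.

L=225.833

crossed belt: β = asin((r1+r2)/C) = asin(11/95) = 6.6492°
wrap1 = wrap2 = π + 2β = 193.2983°
tangent length = C·cosβ = 94.3610
L = (r1+r2)·wrap + 2·C·cosβ = 11·3.3737 + 2·94.3610 = 225.8326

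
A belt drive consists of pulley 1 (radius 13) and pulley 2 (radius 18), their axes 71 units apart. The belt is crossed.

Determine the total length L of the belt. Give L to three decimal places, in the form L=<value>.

L=253.153

crossed belt: β = asin((r1+r2)/C) = asin(31/71) = 25.8884°
wrap1 = wrap2 = π + 2β = 231.7768°
tangent length = C·cosβ = 63.8749
L = (r1+r2)·wrap + 2·C·cosβ = 31·4.0453 + 2·63.8749 = 253.1531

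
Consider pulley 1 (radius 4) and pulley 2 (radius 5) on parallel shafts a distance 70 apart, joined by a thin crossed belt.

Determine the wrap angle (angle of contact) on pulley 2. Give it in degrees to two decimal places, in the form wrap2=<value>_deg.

crossed belt: β = asin((r1+r2)/C) = asin(9/70) = 7.3870°
wrap1 = wrap2 = π + 2β = 194.7741°

wrap2=194.77_deg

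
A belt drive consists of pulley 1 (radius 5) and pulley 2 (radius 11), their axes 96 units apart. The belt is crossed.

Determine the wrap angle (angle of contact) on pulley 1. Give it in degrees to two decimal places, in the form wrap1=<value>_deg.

crossed belt: β = asin((r1+r2)/C) = asin(16/96) = 9.5941°
wrap1 = wrap2 = π + 2β = 199.1881°

wrap1=199.19_deg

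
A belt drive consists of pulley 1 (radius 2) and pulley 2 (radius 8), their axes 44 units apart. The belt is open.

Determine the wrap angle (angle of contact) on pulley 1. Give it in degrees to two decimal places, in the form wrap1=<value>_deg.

open belt: β = asin((r2−r1)/C) = asin(6/44) = 7.8375°
wrap1 = π − 2β = 164.3250°
wrap2 = π + 2β = 195.6750°

wrap1=164.33_deg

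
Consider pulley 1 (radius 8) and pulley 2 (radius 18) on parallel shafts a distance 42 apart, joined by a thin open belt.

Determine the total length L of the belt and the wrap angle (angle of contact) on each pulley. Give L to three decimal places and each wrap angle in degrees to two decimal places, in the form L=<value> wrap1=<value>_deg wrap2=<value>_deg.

open belt: β = asin((r2−r1)/C) = asin(10/42) = 13.7741°
wrap1 = π − 2β = 152.4517°
wrap2 = π + 2β = 207.5483°
tangent length = C·cosβ = 40.7922
L = r1·wrap1 + r2·wrap2 + 2·C·cosβ = 8·2.6608 + 18·3.6224 + 2·40.7922 = 168.0738

L=168.074 wrap1=152.45_deg wrap2=207.55_deg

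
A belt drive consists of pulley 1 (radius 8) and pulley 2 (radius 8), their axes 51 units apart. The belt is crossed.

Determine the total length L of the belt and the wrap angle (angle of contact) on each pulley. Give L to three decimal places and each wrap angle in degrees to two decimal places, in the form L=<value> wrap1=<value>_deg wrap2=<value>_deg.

crossed belt: β = asin((r1+r2)/C) = asin(16/51) = 18.2839°
wrap1 = wrap2 = π + 2β = 216.5678°
tangent length = C·cosβ = 48.4252
L = (r1+r2)·wrap + 2·C·cosβ = 16·3.7798 + 2·48.4252 = 157.3275

L=157.328 wrap1=216.57_deg wrap2=216.57_deg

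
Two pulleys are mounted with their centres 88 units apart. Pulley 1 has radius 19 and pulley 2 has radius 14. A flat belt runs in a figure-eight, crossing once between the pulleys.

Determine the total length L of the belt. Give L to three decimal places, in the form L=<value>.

L=292.199

crossed belt: β = asin((r1+r2)/C) = asin(33/88) = 22.0243°
wrap1 = wrap2 = π + 2β = 224.0486°
tangent length = C·cosβ = 81.5782
L = (r1+r2)·wrap + 2·C·cosβ = 33·3.9104 + 2·81.5782 = 292.1991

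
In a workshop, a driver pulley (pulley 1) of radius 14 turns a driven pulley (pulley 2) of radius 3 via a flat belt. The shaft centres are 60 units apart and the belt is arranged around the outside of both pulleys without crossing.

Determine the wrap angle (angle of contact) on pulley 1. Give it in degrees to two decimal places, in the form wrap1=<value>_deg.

open belt: β = asin((r2−r1)/C) = asin(-11/60) = -10.5640°
wrap1 = π − 2β = 201.1280°
wrap2 = π + 2β = 158.8720°

wrap1=201.13_deg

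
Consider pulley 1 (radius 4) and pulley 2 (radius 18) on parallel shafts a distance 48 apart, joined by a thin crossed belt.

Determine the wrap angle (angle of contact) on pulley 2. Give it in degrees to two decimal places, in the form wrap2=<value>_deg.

crossed belt: β = asin((r1+r2)/C) = asin(22/48) = 27.2796°
wrap1 = wrap2 = π + 2β = 234.5592°

wrap2=234.56_deg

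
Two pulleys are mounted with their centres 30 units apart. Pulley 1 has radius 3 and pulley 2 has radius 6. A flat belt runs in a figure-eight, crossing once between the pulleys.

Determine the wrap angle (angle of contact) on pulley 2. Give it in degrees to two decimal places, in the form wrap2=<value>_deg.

wrap2=214.92_deg

crossed belt: β = asin((r1+r2)/C) = asin(9/30) = 17.4576°
wrap1 = wrap2 = π + 2β = 214.9152°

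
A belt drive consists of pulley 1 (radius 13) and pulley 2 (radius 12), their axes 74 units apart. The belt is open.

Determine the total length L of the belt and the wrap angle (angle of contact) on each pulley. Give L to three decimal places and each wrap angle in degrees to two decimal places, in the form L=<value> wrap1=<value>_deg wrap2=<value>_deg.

open belt: β = asin((r2−r1)/C) = asin(-1/74) = -0.7743°
wrap1 = π − 2β = 181.5486°
wrap2 = π + 2β = 178.4514°
tangent length = C·cosβ = 73.9932
L = r1·wrap1 + r2·wrap2 + 2·C·cosβ = 13·3.1686 + 12·3.1146 + 2·73.9932 = 226.5533

L=226.553 wrap1=181.55_deg wrap2=178.45_deg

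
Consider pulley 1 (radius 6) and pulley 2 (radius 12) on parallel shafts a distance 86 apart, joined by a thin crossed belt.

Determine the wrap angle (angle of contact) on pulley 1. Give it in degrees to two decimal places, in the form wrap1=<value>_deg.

wrap1=204.16_deg

crossed belt: β = asin((r1+r2)/C) = asin(18/86) = 12.0815°
wrap1 = wrap2 = π + 2β = 204.1629°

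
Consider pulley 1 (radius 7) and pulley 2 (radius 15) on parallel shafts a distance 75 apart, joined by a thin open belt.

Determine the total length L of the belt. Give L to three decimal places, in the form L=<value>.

open belt: β = asin((r2−r1)/C) = asin(8/75) = 6.1232°
wrap1 = π − 2β = 167.7536°
wrap2 = π + 2β = 192.2464°
tangent length = C·cosβ = 74.5721
L = r1·wrap1 + r2·wrap2 + 2·C·cosβ = 7·2.9279 + 15·3.3553 + 2·74.5721 = 219.9692

L=219.969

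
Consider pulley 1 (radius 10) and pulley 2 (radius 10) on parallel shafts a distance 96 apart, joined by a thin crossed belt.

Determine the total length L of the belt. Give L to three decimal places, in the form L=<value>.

L=259.014

crossed belt: β = asin((r1+r2)/C) = asin(20/96) = 12.0247°
wrap1 = wrap2 = π + 2β = 204.0494°
tangent length = C·cosβ = 93.8936
L = (r1+r2)·wrap + 2·C·cosβ = 20·3.5613 + 2·93.8936 = 259.0138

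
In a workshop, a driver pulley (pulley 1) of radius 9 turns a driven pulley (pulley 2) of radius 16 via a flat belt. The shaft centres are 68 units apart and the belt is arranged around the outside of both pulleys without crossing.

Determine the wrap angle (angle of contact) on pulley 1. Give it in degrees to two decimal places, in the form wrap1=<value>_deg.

open belt: β = asin((r2−r1)/C) = asin(7/68) = 5.9086°
wrap1 = π − 2β = 168.1829°
wrap2 = π + 2β = 191.8171°

wrap1=168.18_deg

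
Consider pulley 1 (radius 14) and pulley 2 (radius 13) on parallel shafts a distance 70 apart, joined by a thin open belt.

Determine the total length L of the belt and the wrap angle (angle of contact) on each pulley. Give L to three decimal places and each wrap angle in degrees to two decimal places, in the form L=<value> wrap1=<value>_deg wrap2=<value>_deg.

open belt: β = asin((r2−r1)/C) = asin(-1/70) = -0.8185°
wrap1 = π − 2β = 181.6371°
wrap2 = π + 2β = 178.3629°
tangent length = C·cosβ = 69.9929
L = r1·wrap1 + r2·wrap2 + 2·C·cosβ = 14·3.1702 + 13·3.1130 + 2·69.9929 = 224.8373

L=224.837 wrap1=181.64_deg wrap2=178.36_deg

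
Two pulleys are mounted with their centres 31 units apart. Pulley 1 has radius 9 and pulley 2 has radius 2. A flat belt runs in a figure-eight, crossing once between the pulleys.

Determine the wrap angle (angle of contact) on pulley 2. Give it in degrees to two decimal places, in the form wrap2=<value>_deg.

crossed belt: β = asin((r1+r2)/C) = asin(11/31) = 20.7836°
wrap1 = wrap2 = π + 2β = 221.5671°

wrap2=221.57_deg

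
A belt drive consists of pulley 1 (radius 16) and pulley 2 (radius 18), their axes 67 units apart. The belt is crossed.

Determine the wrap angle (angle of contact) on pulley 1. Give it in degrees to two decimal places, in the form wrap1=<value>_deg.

wrap1=240.99_deg

crossed belt: β = asin((r1+r2)/C) = asin(34/67) = 30.4950°
wrap1 = wrap2 = π + 2β = 240.9899°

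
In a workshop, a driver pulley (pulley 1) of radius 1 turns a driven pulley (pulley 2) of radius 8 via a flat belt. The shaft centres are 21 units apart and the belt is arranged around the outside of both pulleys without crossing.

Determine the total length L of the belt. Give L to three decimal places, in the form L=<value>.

L=72.630

open belt: β = asin((r2−r1)/C) = asin(7/21) = 19.4712°
wrap1 = π − 2β = 141.0576°
wrap2 = π + 2β = 218.9424°
tangent length = C·cosβ = 19.7990
L = r1·wrap1 + r2·wrap2 + 2·C·cosβ = 1·2.4619 + 8·3.8213 + 2·19.7990 = 72.6300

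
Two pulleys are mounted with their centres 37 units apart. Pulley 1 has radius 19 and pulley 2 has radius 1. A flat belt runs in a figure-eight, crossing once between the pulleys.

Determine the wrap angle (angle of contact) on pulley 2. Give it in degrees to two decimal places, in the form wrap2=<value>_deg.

crossed belt: β = asin((r1+r2)/C) = asin(20/37) = 32.7204°
wrap1 = wrap2 = π + 2β = 245.4409°

wrap2=245.44_deg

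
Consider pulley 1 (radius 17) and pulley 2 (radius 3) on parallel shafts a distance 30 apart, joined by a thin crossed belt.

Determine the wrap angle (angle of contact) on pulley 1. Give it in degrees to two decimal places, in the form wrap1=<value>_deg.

wrap1=263.62_deg

crossed belt: β = asin((r1+r2)/C) = asin(20/30) = 41.8103°
wrap1 = wrap2 = π + 2β = 263.6206°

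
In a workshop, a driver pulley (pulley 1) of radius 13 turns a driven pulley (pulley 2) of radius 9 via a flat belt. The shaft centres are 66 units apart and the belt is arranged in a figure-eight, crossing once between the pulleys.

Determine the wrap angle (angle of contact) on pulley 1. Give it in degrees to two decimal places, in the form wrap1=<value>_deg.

crossed belt: β = asin((r1+r2)/C) = asin(22/66) = 19.4712°
wrap1 = wrap2 = π + 2β = 218.9424°

wrap1=218.94_deg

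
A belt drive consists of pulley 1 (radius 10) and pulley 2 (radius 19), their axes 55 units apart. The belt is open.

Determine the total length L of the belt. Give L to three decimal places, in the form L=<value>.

L=202.582

open belt: β = asin((r2−r1)/C) = asin(9/55) = 9.4180°
wrap1 = π − 2β = 161.1639°
wrap2 = π + 2β = 198.8361°
tangent length = C·cosβ = 54.2586
L = r1·wrap1 + r2·wrap2 + 2·C·cosβ = 10·2.8128 + 19·3.4703 + 2·54.2586 = 202.5822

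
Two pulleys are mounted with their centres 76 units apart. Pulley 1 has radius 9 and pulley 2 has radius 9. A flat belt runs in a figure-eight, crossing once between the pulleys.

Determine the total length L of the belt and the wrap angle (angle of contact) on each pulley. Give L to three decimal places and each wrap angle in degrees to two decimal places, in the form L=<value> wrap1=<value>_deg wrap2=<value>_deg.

L=212.832 wrap1=207.40_deg wrap2=207.40_deg

crossed belt: β = asin((r1+r2)/C) = asin(18/76) = 13.7002°
wrap1 = wrap2 = π + 2β = 207.4005°
tangent length = C·cosβ = 73.8377
L = (r1+r2)·wrap + 2·C·cosβ = 18·3.6198 + 2·73.8377 = 212.8321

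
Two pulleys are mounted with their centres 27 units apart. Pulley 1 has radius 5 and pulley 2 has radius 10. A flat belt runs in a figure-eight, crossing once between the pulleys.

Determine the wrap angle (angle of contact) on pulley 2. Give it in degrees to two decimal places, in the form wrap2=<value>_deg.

crossed belt: β = asin((r1+r2)/C) = asin(15/27) = 33.7490°
wrap1 = wrap2 = π + 2β = 247.4980°

wrap2=247.50_deg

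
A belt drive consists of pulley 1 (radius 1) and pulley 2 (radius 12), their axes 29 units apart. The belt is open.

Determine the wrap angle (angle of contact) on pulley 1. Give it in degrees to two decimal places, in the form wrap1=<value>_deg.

wrap1=135.42_deg

open belt: β = asin((r2−r1)/C) = asin(11/29) = 22.2910°
wrap1 = π − 2β = 135.4181°
wrap2 = π + 2β = 224.5819°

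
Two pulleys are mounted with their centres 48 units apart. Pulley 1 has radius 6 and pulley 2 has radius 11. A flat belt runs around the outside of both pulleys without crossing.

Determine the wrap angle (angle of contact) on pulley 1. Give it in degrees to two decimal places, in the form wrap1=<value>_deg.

wrap1=168.04_deg

open belt: β = asin((r2−r1)/C) = asin(5/48) = 5.9792°
wrap1 = π − 2β = 168.0417°
wrap2 = π + 2β = 191.9583°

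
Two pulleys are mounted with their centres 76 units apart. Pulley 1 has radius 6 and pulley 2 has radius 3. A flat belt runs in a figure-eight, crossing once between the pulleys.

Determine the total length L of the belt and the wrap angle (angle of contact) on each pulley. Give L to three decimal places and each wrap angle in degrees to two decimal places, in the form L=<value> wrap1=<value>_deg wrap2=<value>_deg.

crossed belt: β = asin((r1+r2)/C) = asin(9/76) = 6.8010°
wrap1 = wrap2 = π + 2β = 193.6020°
tangent length = C·cosβ = 75.4652
L = (r1+r2)·wrap + 2·C·cosβ = 9·3.3790 + 2·75.4652 = 181.3414

L=181.341 wrap1=193.60_deg wrap2=193.60_deg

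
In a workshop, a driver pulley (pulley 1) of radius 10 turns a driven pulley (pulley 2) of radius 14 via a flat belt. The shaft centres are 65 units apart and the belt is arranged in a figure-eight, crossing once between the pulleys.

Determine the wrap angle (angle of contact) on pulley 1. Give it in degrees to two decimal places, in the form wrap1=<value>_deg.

wrap1=223.34_deg

crossed belt: β = asin((r1+r2)/C) = asin(24/65) = 21.6682°
wrap1 = wrap2 = π + 2β = 223.3364°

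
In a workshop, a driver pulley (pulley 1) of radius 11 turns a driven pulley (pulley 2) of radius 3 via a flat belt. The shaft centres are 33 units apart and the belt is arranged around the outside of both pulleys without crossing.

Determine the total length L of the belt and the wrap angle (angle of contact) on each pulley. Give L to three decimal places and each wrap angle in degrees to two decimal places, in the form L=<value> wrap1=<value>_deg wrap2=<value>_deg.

open belt: β = asin((r2−r1)/C) = asin(-8/33) = -14.0297°
wrap1 = π − 2β = 208.0593°
wrap2 = π + 2β = 151.9407°
tangent length = C·cosβ = 32.0156
L = r1·wrap1 + r2·wrap2 + 2·C·cosβ = 11·3.6313 + 3·2.6519 + 2·32.0156 = 111.9314

L=111.931 wrap1=208.06_deg wrap2=151.94_deg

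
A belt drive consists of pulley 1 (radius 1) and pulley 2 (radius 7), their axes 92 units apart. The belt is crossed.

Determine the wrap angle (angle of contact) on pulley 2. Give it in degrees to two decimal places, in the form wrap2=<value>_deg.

wrap2=189.98_deg

crossed belt: β = asin((r1+r2)/C) = asin(8/92) = 4.9885°
wrap1 = wrap2 = π + 2β = 189.9771°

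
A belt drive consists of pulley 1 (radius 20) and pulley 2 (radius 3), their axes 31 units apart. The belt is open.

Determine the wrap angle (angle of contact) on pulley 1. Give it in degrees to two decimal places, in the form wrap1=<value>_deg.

open belt: β = asin((r2−r1)/C) = asin(-17/31) = -33.2564°
wrap1 = π − 2β = 246.5129°
wrap2 = π + 2β = 113.4871°

wrap1=246.51_deg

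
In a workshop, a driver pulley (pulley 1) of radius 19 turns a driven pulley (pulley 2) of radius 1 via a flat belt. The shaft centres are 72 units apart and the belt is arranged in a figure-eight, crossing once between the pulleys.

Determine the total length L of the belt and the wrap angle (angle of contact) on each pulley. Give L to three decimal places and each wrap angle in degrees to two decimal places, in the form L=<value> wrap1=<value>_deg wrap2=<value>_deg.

crossed belt: β = asin((r1+r2)/C) = asin(20/72) = 16.1276°
wrap1 = wrap2 = π + 2β = 212.2552°
tangent length = C·cosβ = 69.1665
L = (r1+r2)·wrap + 2·C·cosβ = 20·3.7046 + 2·69.1665 = 212.4240

L=212.424 wrap1=212.26_deg wrap2=212.26_deg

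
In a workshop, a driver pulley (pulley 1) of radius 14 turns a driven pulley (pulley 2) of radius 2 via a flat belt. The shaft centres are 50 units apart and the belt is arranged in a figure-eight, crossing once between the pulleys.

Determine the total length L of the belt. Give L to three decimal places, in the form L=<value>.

L=155.431

crossed belt: β = asin((r1+r2)/C) = asin(16/50) = 18.6629°
wrap1 = wrap2 = π + 2β = 217.3258°
tangent length = C·cosβ = 47.3709
L = (r1+r2)·wrap + 2·C·cosβ = 16·3.7931 + 2·47.3709 = 155.4306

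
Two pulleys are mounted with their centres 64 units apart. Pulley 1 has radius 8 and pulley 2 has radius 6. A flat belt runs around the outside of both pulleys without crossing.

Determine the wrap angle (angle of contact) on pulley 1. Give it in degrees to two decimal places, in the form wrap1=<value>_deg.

open belt: β = asin((r2−r1)/C) = asin(-2/64) = -1.7908°
wrap1 = π − 2β = 183.5816°
wrap2 = π + 2β = 176.4184°

wrap1=183.58_deg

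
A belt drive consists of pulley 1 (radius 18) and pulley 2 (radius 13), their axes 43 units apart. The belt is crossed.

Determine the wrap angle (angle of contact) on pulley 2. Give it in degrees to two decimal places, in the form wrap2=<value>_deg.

crossed belt: β = asin((r1+r2)/C) = asin(31/43) = 46.1313°
wrap1 = wrap2 = π + 2β = 272.2627°

wrap2=272.26_deg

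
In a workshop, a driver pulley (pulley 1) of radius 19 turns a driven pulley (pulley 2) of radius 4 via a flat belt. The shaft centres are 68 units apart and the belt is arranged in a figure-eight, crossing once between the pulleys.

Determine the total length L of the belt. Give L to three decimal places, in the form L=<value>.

crossed belt: β = asin((r1+r2)/C) = asin(23/68) = 19.7694°
wrap1 = wrap2 = π + 2β = 219.5388°
tangent length = C·cosβ = 63.9922
L = (r1+r2)·wrap + 2·C·cosβ = 23·3.8317 + 2·63.9922 = 216.1129

L=216.113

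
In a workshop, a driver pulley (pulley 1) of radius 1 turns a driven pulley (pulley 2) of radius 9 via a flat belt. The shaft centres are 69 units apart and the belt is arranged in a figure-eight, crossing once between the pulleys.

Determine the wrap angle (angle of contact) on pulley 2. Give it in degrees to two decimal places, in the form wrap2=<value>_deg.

crossed belt: β = asin((r1+r2)/C) = asin(10/69) = 8.3331°
wrap1 = wrap2 = π + 2β = 196.6662°

wrap2=196.67_deg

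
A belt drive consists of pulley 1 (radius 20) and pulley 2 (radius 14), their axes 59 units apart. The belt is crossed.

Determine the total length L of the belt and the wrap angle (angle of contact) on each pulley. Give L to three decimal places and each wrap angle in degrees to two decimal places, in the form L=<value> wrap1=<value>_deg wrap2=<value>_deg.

crossed belt: β = asin((r1+r2)/C) = asin(34/59) = 35.1887°
wrap1 = wrap2 = π + 2β = 250.3774°
tangent length = C·cosβ = 48.2183
L = (r1+r2)·wrap + 2·C·cosβ = 34·4.3699 + 2·48.2183 = 245.0135

L=245.013 wrap1=250.38_deg wrap2=250.38_deg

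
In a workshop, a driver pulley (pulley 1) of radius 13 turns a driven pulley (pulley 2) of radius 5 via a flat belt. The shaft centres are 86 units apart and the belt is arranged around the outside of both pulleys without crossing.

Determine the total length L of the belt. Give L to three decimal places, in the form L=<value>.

open belt: β = asin((r2−r1)/C) = asin(-8/86) = -5.3376°
wrap1 = π − 2β = 190.6751°
wrap2 = π + 2β = 169.3249°
tangent length = C·cosβ = 85.6271
L = r1·wrap1 + r2·wrap2 + 2·C·cosβ = 13·3.3279 + 5·2.9553 + 2·85.6271 = 229.2934

L=229.293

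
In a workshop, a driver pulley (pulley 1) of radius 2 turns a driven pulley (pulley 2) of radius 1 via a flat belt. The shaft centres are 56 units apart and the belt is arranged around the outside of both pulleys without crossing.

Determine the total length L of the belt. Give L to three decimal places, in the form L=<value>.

open belt: β = asin((r2−r1)/C) = asin(-1/56) = -1.0232°
wrap1 = π − 2β = 182.0464°
wrap2 = π + 2β = 177.9536°
tangent length = C·cosβ = 55.9911
L = r1·wrap1 + r2·wrap2 + 2·C·cosβ = 2·3.1773 + 1·3.1059 + 2·55.9911 = 121.4426

L=121.443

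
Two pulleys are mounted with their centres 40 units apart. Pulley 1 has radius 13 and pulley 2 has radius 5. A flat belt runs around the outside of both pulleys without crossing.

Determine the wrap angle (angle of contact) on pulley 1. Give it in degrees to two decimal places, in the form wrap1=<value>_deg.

wrap1=203.07_deg

open belt: β = asin((r2−r1)/C) = asin(-8/40) = -11.5370°
wrap1 = π − 2β = 203.0739°
wrap2 = π + 2β = 156.9261°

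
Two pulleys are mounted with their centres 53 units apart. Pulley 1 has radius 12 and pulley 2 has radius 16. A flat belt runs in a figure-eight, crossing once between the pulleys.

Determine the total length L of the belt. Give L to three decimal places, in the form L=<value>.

L=209.134

crossed belt: β = asin((r1+r2)/C) = asin(28/53) = 31.8908°
wrap1 = wrap2 = π + 2β = 243.7816°
tangent length = C·cosβ = 45.0000
L = (r1+r2)·wrap + 2·C·cosβ = 28·4.2548 + 2·45.0000 = 209.1342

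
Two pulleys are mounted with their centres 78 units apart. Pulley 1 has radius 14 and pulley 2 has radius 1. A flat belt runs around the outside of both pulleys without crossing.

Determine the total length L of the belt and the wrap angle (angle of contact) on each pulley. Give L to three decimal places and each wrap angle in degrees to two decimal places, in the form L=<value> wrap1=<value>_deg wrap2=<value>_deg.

open belt: β = asin((r2−r1)/C) = asin(-13/78) = -9.5941°
wrap1 = π − 2β = 199.1881°
wrap2 = π + 2β = 160.8119°
tangent length = C·cosβ = 76.9090
L = r1·wrap1 + r2·wrap2 + 2·C·cosβ = 14·3.4765 + 1·2.8067 + 2·76.9090 = 205.2956

L=205.296 wrap1=199.19_deg wrap2=160.81_deg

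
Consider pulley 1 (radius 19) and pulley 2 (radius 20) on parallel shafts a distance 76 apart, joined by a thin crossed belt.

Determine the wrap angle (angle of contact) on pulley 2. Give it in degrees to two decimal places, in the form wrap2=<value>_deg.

wrap2=241.75_deg

crossed belt: β = asin((r1+r2)/C) = asin(39/76) = 30.8744°
wrap1 = wrap2 = π + 2β = 241.7488°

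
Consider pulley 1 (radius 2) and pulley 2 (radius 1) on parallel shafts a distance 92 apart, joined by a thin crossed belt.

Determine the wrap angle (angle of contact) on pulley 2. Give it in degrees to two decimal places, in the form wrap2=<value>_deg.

wrap2=183.74_deg

crossed belt: β = asin((r1+r2)/C) = asin(3/92) = 1.8687°
wrap1 = wrap2 = π + 2β = 183.7373°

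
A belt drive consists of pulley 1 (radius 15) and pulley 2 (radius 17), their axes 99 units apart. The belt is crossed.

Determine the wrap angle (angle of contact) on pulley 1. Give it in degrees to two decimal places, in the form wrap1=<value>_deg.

wrap1=217.72_deg

crossed belt: β = asin((r1+r2)/C) = asin(32/99) = 18.8585°
wrap1 = wrap2 = π + 2β = 217.7170°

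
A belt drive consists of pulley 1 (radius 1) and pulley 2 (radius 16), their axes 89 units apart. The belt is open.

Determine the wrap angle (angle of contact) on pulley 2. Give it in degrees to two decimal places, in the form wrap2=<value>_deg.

open belt: β = asin((r2−r1)/C) = asin(15/89) = 9.7029°
wrap1 = π − 2β = 160.5942°
wrap2 = π + 2β = 199.4058°

wrap2=199.41_deg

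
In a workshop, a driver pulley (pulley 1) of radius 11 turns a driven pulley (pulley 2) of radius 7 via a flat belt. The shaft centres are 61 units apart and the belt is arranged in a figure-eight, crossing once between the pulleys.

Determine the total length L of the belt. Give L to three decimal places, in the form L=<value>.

crossed belt: β = asin((r1+r2)/C) = asin(18/61) = 17.1625°
wrap1 = wrap2 = π + 2β = 214.3249°
tangent length = C·cosβ = 58.2838
L = (r1+r2)·wrap + 2·C·cosβ = 18·3.7407 + 2·58.2838 = 183.8997

L=183.900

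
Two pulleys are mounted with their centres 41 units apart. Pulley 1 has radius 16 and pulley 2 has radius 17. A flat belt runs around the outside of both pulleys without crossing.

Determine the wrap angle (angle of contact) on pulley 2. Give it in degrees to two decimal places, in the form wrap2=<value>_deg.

open belt: β = asin((r2−r1)/C) = asin(1/41) = 1.3976°
wrap1 = π − 2β = 177.2048°
wrap2 = π + 2β = 182.7952°

wrap2=182.80_deg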